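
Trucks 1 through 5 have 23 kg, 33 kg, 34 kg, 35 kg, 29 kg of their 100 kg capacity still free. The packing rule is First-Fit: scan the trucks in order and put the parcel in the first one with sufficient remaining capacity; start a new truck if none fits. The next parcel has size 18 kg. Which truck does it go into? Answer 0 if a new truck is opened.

Trucks with room: truck 1 (23 kg), truck 2 (33 kg), truck 3 (34 kg), truck 4 (35 kg), truck 5 (29 kg).
The first with room is truck 1.

1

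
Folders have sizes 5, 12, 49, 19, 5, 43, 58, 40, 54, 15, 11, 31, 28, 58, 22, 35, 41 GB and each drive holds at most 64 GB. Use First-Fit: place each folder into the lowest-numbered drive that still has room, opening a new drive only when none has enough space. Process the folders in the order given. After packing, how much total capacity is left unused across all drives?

114

drive 1: place 5 GB, 59 GB left
drive 1: place 12 GB, 47 GB left
drive 2: place 49 GB, 15 GB left
drive 1: place 19 GB, 28 GB left
drive 1: place 5 GB, 23 GB left
drive 3: place 43 GB, 21 GB left
drive 4: place 58 GB, 6 GB left
drive 5: place 40 GB, 24 GB left
drive 6: place 54 GB, 10 GB left
drive 1: place 15 GB, 8 GB left
drive 2: place 11 GB, 4 GB left
drive 7: place 31 GB, 33 GB left
drive 7: place 28 GB, 5 GB left
drive 8: place 58 GB, 6 GB left
drive 5: place 22 GB, 2 GB left
drive 9: place 35 GB, 29 GB left
drive 10: place 41 GB, 23 GB left
10 drives × 64 GB = 640 GB; used 526 GB; unused 114 GB.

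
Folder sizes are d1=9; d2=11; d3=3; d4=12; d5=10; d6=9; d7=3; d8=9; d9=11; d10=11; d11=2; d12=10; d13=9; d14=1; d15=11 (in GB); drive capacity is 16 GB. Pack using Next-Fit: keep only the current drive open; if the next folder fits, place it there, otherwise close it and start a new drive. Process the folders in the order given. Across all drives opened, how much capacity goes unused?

55

d1 (9 GB) → drive 1 (remaining 7 GB)
d2 (11 GB) → drive 2 (remaining 5 GB)
d3 (3 GB) → drive 2 (remaining 2 GB)
d4 (12 GB) → drive 3 (remaining 4 GB)
d5 (10 GB) → drive 4 (remaining 6 GB)
d6 (9 GB) → drive 5 (remaining 7 GB)
d7 (3 GB) → drive 5 (remaining 4 GB)
d8 (9 GB) → drive 6 (remaining 7 GB)
d9 (11 GB) → drive 7 (remaining 5 GB)
d10 (11 GB) → drive 8 (remaining 5 GB)
d11 (2 GB) → drive 8 (remaining 3 GB)
d12 (10 GB) → drive 9 (remaining 6 GB)
d13 (9 GB) → drive 10 (remaining 7 GB)
d14 (1 GB) → drive 10 (remaining 6 GB)
d15 (11 GB) → drive 11 (remaining 5 GB)
11 drives × 16 GB = 176 GB; used 121 GB; unused 55 GB.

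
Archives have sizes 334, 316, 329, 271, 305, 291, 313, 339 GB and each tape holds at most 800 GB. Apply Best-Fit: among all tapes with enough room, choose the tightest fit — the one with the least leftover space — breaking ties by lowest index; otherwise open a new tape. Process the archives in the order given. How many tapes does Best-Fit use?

tape 1: place 334 GB, 466 GB left
tape 1: place 316 GB, 150 GB left
tape 2: place 329 GB, 471 GB left
tape 2: place 271 GB, 200 GB left
tape 3: place 305 GB, 495 GB left
tape 3: place 291 GB, 204 GB left
tape 4: place 313 GB, 487 GB left
tape 4: place 339 GB, 148 GB left

4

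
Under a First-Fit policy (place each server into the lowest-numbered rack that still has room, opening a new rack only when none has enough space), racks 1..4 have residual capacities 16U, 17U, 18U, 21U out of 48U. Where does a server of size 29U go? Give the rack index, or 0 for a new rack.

No rack has ≥ 29U free, so a new rack is opened.

0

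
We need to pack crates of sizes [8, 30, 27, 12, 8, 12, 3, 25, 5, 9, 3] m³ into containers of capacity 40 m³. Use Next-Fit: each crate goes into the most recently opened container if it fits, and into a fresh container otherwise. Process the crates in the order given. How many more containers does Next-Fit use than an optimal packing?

1

Next-Fit: [8,30] [27,12] [8,12,3] [25,5,9] [3] → 5 containers.
Total size 142 m³; any packing needs at least ⌈142/40⌉ = 4 containers.
An optimal packing achieves that bound: [30,9] [27,12] [25,12,3] [8,8,5,3] → 4 containers.
Excess: 5 − 4 = 1.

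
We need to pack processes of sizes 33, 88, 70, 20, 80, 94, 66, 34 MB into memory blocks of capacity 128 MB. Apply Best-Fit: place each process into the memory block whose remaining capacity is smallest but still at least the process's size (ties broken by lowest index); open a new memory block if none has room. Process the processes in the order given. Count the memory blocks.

5

33 MB → memory block 1 (remaining 95 MB)
88 MB → memory block 1 (remaining 7 MB)
70 MB → memory block 2 (remaining 58 MB)
20 MB → memory block 2 (remaining 38 MB)
80 MB → memory block 3 (remaining 48 MB)
94 MB → memory block 4 (remaining 34 MB)
66 MB → memory block 5 (remaining 62 MB)
34 MB → memory block 4 (remaining 0 MB)
Final memory blocks: [33,88] [70,20] [80] [94,34] [66].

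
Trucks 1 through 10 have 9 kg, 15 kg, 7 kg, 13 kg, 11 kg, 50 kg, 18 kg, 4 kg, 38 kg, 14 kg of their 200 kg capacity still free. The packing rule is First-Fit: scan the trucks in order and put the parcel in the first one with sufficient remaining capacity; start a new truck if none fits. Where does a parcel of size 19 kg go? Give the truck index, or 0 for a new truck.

Trucks with room: truck 6 (50 kg), truck 9 (38 kg).
The first with room is truck 6.

6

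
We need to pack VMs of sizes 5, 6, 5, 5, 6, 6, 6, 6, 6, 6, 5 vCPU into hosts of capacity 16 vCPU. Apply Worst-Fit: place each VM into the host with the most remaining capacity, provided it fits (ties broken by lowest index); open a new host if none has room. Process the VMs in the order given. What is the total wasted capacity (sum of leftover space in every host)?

host 1: place 5 vCPU, 11 vCPU left
host 1: place 6 vCPU, 5 vCPU left
host 1: place 5 vCPU, 0 vCPU left
host 2: place 5 vCPU, 11 vCPU left
host 2: place 6 vCPU, 5 vCPU left
host 3: place 6 vCPU, 10 vCPU left
host 3: place 6 vCPU, 4 vCPU left
host 4: place 6 vCPU, 10 vCPU left
host 4: place 6 vCPU, 4 vCPU left
host 5: place 6 vCPU, 10 vCPU left
host 5: place 5 vCPU, 5 vCPU left
5 hosts × 16 vCPU = 80 vCPU; used 62 vCPU; unused 18 vCPU.

18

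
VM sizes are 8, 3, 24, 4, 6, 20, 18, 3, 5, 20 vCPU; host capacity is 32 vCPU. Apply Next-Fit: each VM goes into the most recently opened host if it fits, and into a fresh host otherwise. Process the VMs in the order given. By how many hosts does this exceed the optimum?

1

Next-Fit: [8,3] [24,4] [6,20] [18,3,5] [20] → 5 hosts.
Total size 111 vCPU; any packing needs at least ⌈111/32⌉ = 4 hosts.
An optimal packing achieves that bound: [24,8] [20,6,5] [20,4,3,3] [18] → 4 hosts.
Excess: 5 − 4 = 1.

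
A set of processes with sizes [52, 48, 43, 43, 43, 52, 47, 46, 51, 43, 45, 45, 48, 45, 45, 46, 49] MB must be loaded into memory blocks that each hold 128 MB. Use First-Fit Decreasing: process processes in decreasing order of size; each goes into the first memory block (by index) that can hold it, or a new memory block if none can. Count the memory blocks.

9

Sorted descending: 52, 52, 51, 49, 48, 48, 47, 46, 46, 45, 45, 45, 45, 43, 43, 43, 43.
Put 52 MB in memory block 1; 76 MB remain.
Put 52 MB in memory block 1; 24 MB remain.
Put 51 MB in memory block 2; 77 MB remain.
Put 49 MB in memory block 2; 28 MB remain.
Put 48 MB in memory block 3; 80 MB remain.
Put 48 MB in memory block 3; 32 MB remain.
Put 47 MB in memory block 4; 81 MB remain.
Put 46 MB in memory block 4; 35 MB remain.
Put 46 MB in memory block 5; 82 MB remain.
Put 45 MB in memory block 5; 37 MB remain.
Put 45 MB in memory block 6; 83 MB remain.
Put 45 MB in memory block 6; 38 MB remain.
Put 45 MB in memory block 7; 83 MB remain.
Put 43 MB in memory block 7; 40 MB remain.
Put 43 MB in memory block 8; 85 MB remain.
Put 43 MB in memory block 8; 42 MB remain.
Put 43 MB in memory block 9; 85 MB remain.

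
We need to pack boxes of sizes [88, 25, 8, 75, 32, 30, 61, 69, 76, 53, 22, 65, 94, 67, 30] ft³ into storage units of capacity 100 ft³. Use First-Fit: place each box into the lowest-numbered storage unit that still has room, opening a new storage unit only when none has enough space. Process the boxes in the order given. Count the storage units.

10

88 ft³ → storage unit 1 (remaining 12 ft³)
25 ft³ → storage unit 2 (remaining 75 ft³)
8 ft³ → storage unit 1 (remaining 4 ft³)
75 ft³ → storage unit 2 (remaining 0 ft³)
32 ft³ → storage unit 3 (remaining 68 ft³)
30 ft³ → storage unit 3 (remaining 38 ft³)
61 ft³ → storage unit 4 (remaining 39 ft³)
69 ft³ → storage unit 5 (remaining 31 ft³)
76 ft³ → storage unit 6 (remaining 24 ft³)
53 ft³ → storage unit 7 (remaining 47 ft³)
22 ft³ → storage unit 3 (remaining 16 ft³)
65 ft³ → storage unit 8 (remaining 35 ft³)
94 ft³ → storage unit 9 (remaining 6 ft³)
67 ft³ → storage unit 10 (remaining 33 ft³)
30 ft³ → storage unit 4 (remaining 9 ft³)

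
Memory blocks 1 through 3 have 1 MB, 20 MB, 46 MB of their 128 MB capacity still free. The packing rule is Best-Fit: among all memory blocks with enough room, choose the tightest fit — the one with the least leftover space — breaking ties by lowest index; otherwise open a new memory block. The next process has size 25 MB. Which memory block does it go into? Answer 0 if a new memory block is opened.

3

Memory blocks with room: memory block 3 (46 MB).
Tightest fit is memory block 3 with 46 MB free.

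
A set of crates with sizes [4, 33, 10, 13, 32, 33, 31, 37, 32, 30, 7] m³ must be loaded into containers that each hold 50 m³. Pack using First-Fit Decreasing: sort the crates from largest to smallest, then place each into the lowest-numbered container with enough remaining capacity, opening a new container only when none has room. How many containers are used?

7

Sorted descending: 37, 33, 33, 32, 32, 31, 30, 13, 10, 7, 4.
Put 37 m³ in container 1; 13 m³ remain.
Put 33 m³ in container 2; 17 m³ remain.
Put 33 m³ in container 3; 17 m³ remain.
Put 32 m³ in container 4; 18 m³ remain.
Put 32 m³ in container 5; 18 m³ remain.
Put 31 m³ in container 6; 19 m³ remain.
Put 30 m³ in container 7; 20 m³ remain.
Put 13 m³ in container 1; 0 m³ remain.
Put 10 m³ in container 2; 7 m³ remain.
Put 7 m³ in container 2; 0 m³ remain.
Put 4 m³ in container 3; 13 m³ remain.
Final containers: [37,13] [33,10,7] [33,4] [32] [32] [31] [30].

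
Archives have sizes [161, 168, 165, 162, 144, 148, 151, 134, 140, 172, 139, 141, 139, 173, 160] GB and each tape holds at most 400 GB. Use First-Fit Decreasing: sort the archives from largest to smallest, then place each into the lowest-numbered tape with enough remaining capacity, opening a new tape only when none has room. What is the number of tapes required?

Sorted descending: 173, 172, 168, 165, 162, 161, 160, 151, 148, 144, 141, 140, 139, 139, 134.
tape 1: place 173 GB, 227 GB left
tape 1: place 172 GB, 55 GB left
tape 2: place 168 GB, 232 GB left
tape 2: place 165 GB, 67 GB left
tape 3: place 162 GB, 238 GB left
tape 3: place 161 GB, 77 GB left
tape 4: place 160 GB, 240 GB left
tape 4: place 151 GB, 89 GB left
tape 5: place 148 GB, 252 GB left
tape 5: place 144 GB, 108 GB left
tape 6: place 141 GB, 259 GB left
tape 6: place 140 GB, 119 GB left
tape 7: place 139 GB, 261 GB left
tape 7: place 139 GB, 122 GB left
tape 8: place 134 GB, 266 GB left

8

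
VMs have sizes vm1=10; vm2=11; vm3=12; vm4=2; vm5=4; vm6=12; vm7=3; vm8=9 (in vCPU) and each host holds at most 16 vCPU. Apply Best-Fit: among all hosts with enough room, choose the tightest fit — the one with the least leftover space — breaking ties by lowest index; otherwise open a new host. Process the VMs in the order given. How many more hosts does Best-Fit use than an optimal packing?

0

Best-Fit: [10] [11,4] [12,2] [12,3] [9] → 5 hosts.
5 VMs exceed 8 vCPU (half the capacity), and no two of those can share a host, so at least 5 hosts are needed.
So 5 is already optimal.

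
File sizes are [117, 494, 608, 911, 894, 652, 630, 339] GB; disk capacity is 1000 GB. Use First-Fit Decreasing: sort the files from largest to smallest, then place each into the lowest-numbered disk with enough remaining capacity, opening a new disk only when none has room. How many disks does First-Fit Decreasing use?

Sorted descending: 911, 894, 652, 630, 608, 494, 339, 117.
disk 1: place 911 GB, 89 GB left
disk 2: place 894 GB, 106 GB left
disk 3: place 652 GB, 348 GB left
disk 4: place 630 GB, 370 GB left
disk 5: place 608 GB, 392 GB left
disk 6: place 494 GB, 506 GB left
disk 3: place 339 GB, 9 GB left
disk 4: place 117 GB, 253 GB left

6 disks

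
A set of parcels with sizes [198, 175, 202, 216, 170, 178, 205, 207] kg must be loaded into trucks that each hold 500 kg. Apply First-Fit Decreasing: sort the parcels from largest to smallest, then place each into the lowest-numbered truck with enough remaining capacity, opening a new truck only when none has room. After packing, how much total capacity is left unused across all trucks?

449

Sorted descending: 216, 207, 205, 202, 198, 178, 175, 170.
truck 1: place 216 kg, 284 kg left
truck 1: place 207 kg, 77 kg left
truck 2: place 205 kg, 295 kg left
truck 2: place 202 kg, 93 kg left
truck 3: place 198 kg, 302 kg left
truck 3: place 178 kg, 124 kg left
truck 4: place 175 kg, 325 kg left
truck 4: place 170 kg, 155 kg left
4 trucks × 500 kg = 2000 kg; used 1551 kg; unused 449 kg.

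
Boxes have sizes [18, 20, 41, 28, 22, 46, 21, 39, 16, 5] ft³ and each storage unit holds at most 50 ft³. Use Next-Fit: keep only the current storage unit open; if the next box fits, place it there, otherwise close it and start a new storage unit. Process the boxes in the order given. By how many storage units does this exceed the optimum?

1

Next-Fit: [18,20] [41] [28,22] [46] [21] [39] [16,5] → 7 storage units.
Total size 256 ft³; any packing needs at least ⌈256/50⌉ = 6 storage units.
An optimal packing achieves that bound: [46] [41,5] [39] [28,22] [21,20] [18,16] → 6 storage units.
Excess: 7 − 6 = 1.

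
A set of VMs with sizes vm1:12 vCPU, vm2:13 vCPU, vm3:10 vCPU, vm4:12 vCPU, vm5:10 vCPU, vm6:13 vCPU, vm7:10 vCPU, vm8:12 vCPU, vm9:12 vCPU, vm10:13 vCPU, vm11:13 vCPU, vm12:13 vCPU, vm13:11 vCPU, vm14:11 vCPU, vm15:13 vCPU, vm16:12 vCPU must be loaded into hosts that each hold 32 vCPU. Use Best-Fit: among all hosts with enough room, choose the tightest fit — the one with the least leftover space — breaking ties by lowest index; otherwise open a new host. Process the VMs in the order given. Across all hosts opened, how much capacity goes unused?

Put vm1 (12 vCPU) in host 1; 20 vCPU remain.
Put vm2 (13 vCPU) in host 1; 7 vCPU remain.
Put vm3 (10 vCPU) in host 2; 22 vCPU remain.
Put vm4 (12 vCPU) in host 2; 10 vCPU remain.
Put vm5 (10 vCPU) in host 2; 0 vCPU remain.
Put vm6 (13 vCPU) in host 3; 19 vCPU remain.
Put vm7 (10 vCPU) in host 3; 9 vCPU remain.
Put vm8 (12 vCPU) in host 4; 20 vCPU remain.
Put vm9 (12 vCPU) in host 4; 8 vCPU remain.
Put vm10 (13 vCPU) in host 5; 19 vCPU remain.
Put vm11 (13 vCPU) in host 5; 6 vCPU remain.
Put vm12 (13 vCPU) in host 6; 19 vCPU remain.
Put vm13 (11 vCPU) in host 6; 8 vCPU remain.
Put vm14 (11 vCPU) in host 7; 21 vCPU remain.
Put vm15 (13 vCPU) in host 7; 8 vCPU remain.
Put vm16 (12 vCPU) in host 8; 20 vCPU remain.
8 hosts × 32 vCPU = 256 vCPU; used 190 vCPU; unused 66 vCPU.

66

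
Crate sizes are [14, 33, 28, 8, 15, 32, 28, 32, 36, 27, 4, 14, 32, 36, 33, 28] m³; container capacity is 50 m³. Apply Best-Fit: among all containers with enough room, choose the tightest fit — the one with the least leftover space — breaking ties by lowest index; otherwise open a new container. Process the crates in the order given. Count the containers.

14 m³ → container 1 (remaining 36 m³)
33 m³ → container 1 (remaining 3 m³)
28 m³ → container 2 (remaining 22 m³)
8 m³ → container 2 (remaining 14 m³)
15 m³ → container 3 (remaining 35 m³)
32 m³ → container 3 (remaining 3 m³)
28 m³ → container 4 (remaining 22 m³)
32 m³ → container 5 (remaining 18 m³)
36 m³ → container 6 (remaining 14 m³)
27 m³ → container 7 (remaining 23 m³)
4 m³ → container 2 (remaining 10 m³)
14 m³ → container 6 (remaining 0 m³)
32 m³ → container 8 (remaining 18 m³)
36 m³ → container 9 (remaining 14 m³)
33 m³ → container 10 (remaining 17 m³)
28 m³ → container 11 (remaining 22 m³)

11 containers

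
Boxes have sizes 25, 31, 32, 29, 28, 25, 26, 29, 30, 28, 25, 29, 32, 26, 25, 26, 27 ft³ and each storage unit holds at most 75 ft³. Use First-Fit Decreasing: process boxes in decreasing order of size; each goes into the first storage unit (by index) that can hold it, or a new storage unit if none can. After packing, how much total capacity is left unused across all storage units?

Sorted descending: 32, 32, 31, 30, 29, 29, 29, 28, 28, 27, 26, 26, 26, 25, 25, 25, 25.
storage unit 1: place 32 ft³, 43 ft³ left
storage unit 1: place 32 ft³, 11 ft³ left
storage unit 2: place 31 ft³, 44 ft³ left
storage unit 2: place 30 ft³, 14 ft³ left
storage unit 3: place 29 ft³, 46 ft³ left
storage unit 3: place 29 ft³, 17 ft³ left
storage unit 4: place 29 ft³, 46 ft³ left
storage unit 4: place 28 ft³, 18 ft³ left
storage unit 5: place 28 ft³, 47 ft³ left
storage unit 5: place 27 ft³, 20 ft³ left
storage unit 6: place 26 ft³, 49 ft³ left
storage unit 6: place 26 ft³, 23 ft³ left
storage unit 7: place 26 ft³, 49 ft³ left
storage unit 7: place 25 ft³, 24 ft³ left
storage unit 8: place 25 ft³, 50 ft³ left
storage unit 8: place 25 ft³, 25 ft³ left
storage unit 8: place 25 ft³, 0 ft³ left
8 storage units × 75 ft³ = 600 ft³; used 473 ft³; unused 127 ft³.

127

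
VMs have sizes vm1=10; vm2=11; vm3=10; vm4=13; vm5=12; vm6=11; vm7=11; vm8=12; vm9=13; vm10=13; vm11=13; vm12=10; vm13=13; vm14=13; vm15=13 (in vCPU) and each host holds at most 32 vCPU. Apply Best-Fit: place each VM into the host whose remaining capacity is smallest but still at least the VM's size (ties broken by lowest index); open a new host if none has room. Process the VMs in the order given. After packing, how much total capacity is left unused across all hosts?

vm1 (10 vCPU) → host 1 (remaining 22 vCPU)
vm2 (11 vCPU) → host 1 (remaining 11 vCPU)
vm3 (10 vCPU) → host 1 (remaining 1 vCPU)
vm4 (13 vCPU) → host 2 (remaining 19 vCPU)
vm5 (12 vCPU) → host 2 (remaining 7 vCPU)
vm6 (11 vCPU) → host 3 (remaining 21 vCPU)
vm7 (11 vCPU) → host 3 (remaining 10 vCPU)
vm8 (12 vCPU) → host 4 (remaining 20 vCPU)
vm9 (13 vCPU) → host 4 (remaining 7 vCPU)
vm10 (13 vCPU) → host 5 (remaining 19 vCPU)
vm11 (13 vCPU) → host 5 (remaining 6 vCPU)
vm12 (10 vCPU) → host 3 (remaining 0 vCPU)
vm13 (13 vCPU) → host 6 (remaining 19 vCPU)
vm14 (13 vCPU) → host 6 (remaining 6 vCPU)
vm15 (13 vCPU) → host 7 (remaining 19 vCPU)
7 hosts × 32 vCPU = 224 vCPU; used 178 vCPU; unused 46 vCPU.

46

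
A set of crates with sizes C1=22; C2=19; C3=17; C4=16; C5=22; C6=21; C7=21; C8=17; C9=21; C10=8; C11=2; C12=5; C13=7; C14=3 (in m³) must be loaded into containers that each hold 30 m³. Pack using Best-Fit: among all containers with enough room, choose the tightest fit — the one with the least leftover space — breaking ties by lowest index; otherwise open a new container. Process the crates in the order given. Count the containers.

9

C1 (22 m³) → container 1 (remaining 8 m³)
C2 (19 m³) → container 2 (remaining 11 m³)
C3 (17 m³) → container 3 (remaining 13 m³)
C4 (16 m³) → container 4 (remaining 14 m³)
C5 (22 m³) → container 5 (remaining 8 m³)
C6 (21 m³) → container 6 (remaining 9 m³)
C7 (21 m³) → container 7 (remaining 9 m³)
C8 (17 m³) → container 8 (remaining 13 m³)
C9 (21 m³) → container 9 (remaining 9 m³)
C10 (8 m³) → container 1 (remaining 0 m³)
C11 (2 m³) → container 5 (remaining 6 m³)
C12 (5 m³) → container 5 (remaining 1 m³)
C13 (7 m³) → container 6 (remaining 2 m³)
C14 (3 m³) → container 7 (remaining 6 m³)
Final containers: [22,8] [19] [17] [16] [22,2,5] [21,7] [21,3] [17] [21].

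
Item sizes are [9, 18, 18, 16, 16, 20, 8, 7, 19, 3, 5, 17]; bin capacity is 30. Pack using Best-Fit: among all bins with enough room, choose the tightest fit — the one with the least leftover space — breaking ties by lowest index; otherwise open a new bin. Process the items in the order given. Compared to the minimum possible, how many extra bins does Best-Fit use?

Best-Fit: [9,18,3] [18,7,5] [16] [16] [20,8] [19] [17] → 7 bins.
7 items exceed 15 (half the capacity), and no two of those can share a bin, so at least 7 bins are needed.
So 7 is already optimal.

0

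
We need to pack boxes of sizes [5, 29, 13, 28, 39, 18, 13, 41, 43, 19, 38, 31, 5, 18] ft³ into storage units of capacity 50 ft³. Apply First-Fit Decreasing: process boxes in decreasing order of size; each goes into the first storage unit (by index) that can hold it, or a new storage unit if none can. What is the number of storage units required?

8

Sorted descending: 43, 41, 39, 38, 31, 29, 28, 19, 18, 18, 13, 13, 5, 5.
storage unit 1: place 43 ft³, 7 ft³ left
storage unit 2: place 41 ft³, 9 ft³ left
storage unit 3: place 39 ft³, 11 ft³ left
storage unit 4: place 38 ft³, 12 ft³ left
storage unit 5: place 31 ft³, 19 ft³ left
storage unit 6: place 29 ft³, 21 ft³ left
storage unit 7: place 28 ft³, 22 ft³ left
storage unit 5: place 19 ft³, 0 ft³ left
storage unit 6: place 18 ft³, 3 ft³ left
storage unit 7: place 18 ft³, 4 ft³ left
storage unit 8: place 13 ft³, 37 ft³ left
storage unit 8: place 13 ft³, 24 ft³ left
storage unit 1: place 5 ft³, 2 ft³ left
storage unit 2: place 5 ft³, 4 ft³ left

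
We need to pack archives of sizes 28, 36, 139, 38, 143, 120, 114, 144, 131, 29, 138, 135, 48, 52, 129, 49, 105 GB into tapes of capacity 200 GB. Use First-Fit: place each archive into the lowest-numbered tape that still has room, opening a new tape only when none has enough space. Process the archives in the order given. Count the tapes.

11

Put 28 GB in tape 1; 172 GB remain.
Put 36 GB in tape 1; 136 GB remain.
Put 139 GB in tape 2; 61 GB remain.
Put 38 GB in tape 1; 98 GB remain.
Put 143 GB in tape 3; 57 GB remain.
Put 120 GB in tape 4; 80 GB remain.
Put 114 GB in tape 5; 86 GB remain.
Put 144 GB in tape 6; 56 GB remain.
Put 131 GB in tape 7; 69 GB remain.
Put 29 GB in tape 1; 69 GB remain.
Put 138 GB in tape 8; 62 GB remain.
Put 135 GB in tape 9; 65 GB remain.
Put 48 GB in tape 1; 21 GB remain.
Put 52 GB in tape 2; 9 GB remain.
Put 129 GB in tape 10; 71 GB remain.
Put 49 GB in tape 3; 8 GB remain.
Put 105 GB in tape 11; 95 GB remain.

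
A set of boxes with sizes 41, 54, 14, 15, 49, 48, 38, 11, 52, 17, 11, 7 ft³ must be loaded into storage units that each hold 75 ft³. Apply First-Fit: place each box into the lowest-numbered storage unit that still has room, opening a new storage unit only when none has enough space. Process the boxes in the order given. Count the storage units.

6

Put 41 ft³ in storage unit 1; 34 ft³ remain.
Put 54 ft³ in storage unit 2; 21 ft³ remain.
Put 14 ft³ in storage unit 1; 20 ft³ remain.
Put 15 ft³ in storage unit 1; 5 ft³ remain.
Put 49 ft³ in storage unit 3; 26 ft³ remain.
Put 48 ft³ in storage unit 4; 27 ft³ remain.
Put 38 ft³ in storage unit 5; 37 ft³ remain.
Put 11 ft³ in storage unit 2; 10 ft³ remain.
Put 52 ft³ in storage unit 6; 23 ft³ remain.
Put 17 ft³ in storage unit 3; 9 ft³ remain.
Put 11 ft³ in storage unit 4; 16 ft³ remain.
Put 7 ft³ in storage unit 2; 3 ft³ remain.
Final storage units: [41,14,15] [54,11,7] [49,17] [48,11] [38] [52].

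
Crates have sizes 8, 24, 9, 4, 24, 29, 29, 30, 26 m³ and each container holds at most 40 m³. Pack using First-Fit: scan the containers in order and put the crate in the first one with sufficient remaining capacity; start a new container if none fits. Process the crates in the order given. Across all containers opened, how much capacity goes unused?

57

Put 8 m³ in container 1; 32 m³ remain.
Put 24 m³ in container 1; 8 m³ remain.
Put 9 m³ in container 2; 31 m³ remain.
Put 4 m³ in container 1; 4 m³ remain.
Put 24 m³ in container 2; 7 m³ remain.
Put 29 m³ in container 3; 11 m³ remain.
Put 29 m³ in container 4; 11 m³ remain.
Put 30 m³ in container 5; 10 m³ remain.
Put 26 m³ in container 6; 14 m³ remain.
6 containers × 40 m³ = 240 m³; used 183 m³; unused 57 m³.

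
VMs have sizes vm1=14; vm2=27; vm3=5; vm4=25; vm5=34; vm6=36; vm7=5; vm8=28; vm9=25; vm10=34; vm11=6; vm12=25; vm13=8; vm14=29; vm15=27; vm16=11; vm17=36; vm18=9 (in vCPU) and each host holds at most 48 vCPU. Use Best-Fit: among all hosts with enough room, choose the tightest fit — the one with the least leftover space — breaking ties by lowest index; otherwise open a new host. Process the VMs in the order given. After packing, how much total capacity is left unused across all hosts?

Put vm1 (14 vCPU) in host 1; 34 vCPU remain.
Put vm2 (27 vCPU) in host 1; 7 vCPU remain.
Put vm3 (5 vCPU) in host 1; 2 vCPU remain.
Put vm4 (25 vCPU) in host 2; 23 vCPU remain.
Put vm5 (34 vCPU) in host 3; 14 vCPU remain.
Put vm6 (36 vCPU) in host 4; 12 vCPU remain.
Put vm7 (5 vCPU) in host 4; 7 vCPU remain.
Put vm8 (28 vCPU) in host 5; 20 vCPU remain.
Put vm9 (25 vCPU) in host 6; 23 vCPU remain.
Put vm10 (34 vCPU) in host 7; 14 vCPU remain.
Put vm11 (6 vCPU) in host 4; 1 vCPU remain.
Put vm12 (25 vCPU) in host 8; 23 vCPU remain.
Put vm13 (8 vCPU) in host 3; 6 vCPU remain.
Put vm14 (29 vCPU) in host 9; 19 vCPU remain.
Put vm15 (27 vCPU) in host 10; 21 vCPU remain.
Put vm16 (11 vCPU) in host 7; 3 vCPU remain.
Put vm17 (36 vCPU) in host 11; 12 vCPU remain.
Put vm18 (9 vCPU) in host 11; 3 vCPU remain.
11 hosts × 48 vCPU = 528 vCPU; used 384 vCPU; unused 144 vCPU.

144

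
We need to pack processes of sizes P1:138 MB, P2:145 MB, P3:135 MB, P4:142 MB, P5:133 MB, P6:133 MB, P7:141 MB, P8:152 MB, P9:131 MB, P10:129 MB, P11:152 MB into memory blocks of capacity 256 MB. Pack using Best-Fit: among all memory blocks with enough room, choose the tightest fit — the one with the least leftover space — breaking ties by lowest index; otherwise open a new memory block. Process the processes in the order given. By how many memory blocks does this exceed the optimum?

0

Best-Fit: [138] [145] [135] [142] [133] [133] [141] [152] [131] [129] [152] → 11 memory blocks.
11 processes exceed 128 MB (half the capacity), and no two of those can share a memory block, so at least 11 memory blocks are needed.
So 11 is already optimal.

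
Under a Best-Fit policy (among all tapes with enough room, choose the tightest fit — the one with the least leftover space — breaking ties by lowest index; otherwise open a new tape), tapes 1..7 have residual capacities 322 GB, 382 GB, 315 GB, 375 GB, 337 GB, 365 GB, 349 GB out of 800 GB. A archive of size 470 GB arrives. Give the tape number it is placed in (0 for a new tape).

0

No tape has ≥ 470 GB free, so a new tape is opened.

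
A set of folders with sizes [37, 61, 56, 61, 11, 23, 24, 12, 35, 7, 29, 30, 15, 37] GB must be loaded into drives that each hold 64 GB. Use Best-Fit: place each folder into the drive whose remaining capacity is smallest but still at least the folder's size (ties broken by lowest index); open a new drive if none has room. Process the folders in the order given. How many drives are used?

8

drive 1: place 37 GB, 27 GB left
drive 2: place 61 GB, 3 GB left
drive 3: place 56 GB, 8 GB left
drive 4: place 61 GB, 3 GB left
drive 1: place 11 GB, 16 GB left
drive 5: place 23 GB, 41 GB left
drive 5: place 24 GB, 17 GB left
drive 1: place 12 GB, 4 GB left
drive 6: place 35 GB, 29 GB left
drive 3: place 7 GB, 1 GB left
drive 6: place 29 GB, 0 GB left
drive 7: place 30 GB, 34 GB left
drive 5: place 15 GB, 2 GB left
drive 8: place 37 GB, 27 GB left
Final drives: [37,11,12] [61] [56,7] [61] [23,24,15] [35,29] [30] [37].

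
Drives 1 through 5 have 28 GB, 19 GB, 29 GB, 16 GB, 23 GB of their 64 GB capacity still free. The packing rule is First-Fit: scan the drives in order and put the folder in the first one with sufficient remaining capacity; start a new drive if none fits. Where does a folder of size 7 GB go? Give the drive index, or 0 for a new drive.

1

Drives with room: drive 1 (28 GB), drive 2 (19 GB), drive 3 (29 GB), drive 4 (16 GB), drive 5 (23 GB).
The first with room is drive 1.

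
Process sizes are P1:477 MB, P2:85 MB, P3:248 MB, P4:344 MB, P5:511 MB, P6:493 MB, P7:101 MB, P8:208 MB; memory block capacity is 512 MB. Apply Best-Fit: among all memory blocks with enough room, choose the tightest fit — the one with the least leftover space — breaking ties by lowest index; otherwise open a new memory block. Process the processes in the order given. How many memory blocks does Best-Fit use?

6 memory blocks

Put P1 (477 MB) in memory block 1; 35 MB remain.
Put P2 (85 MB) in memory block 2; 427 MB remain.
Put P3 (248 MB) in memory block 2; 179 MB remain.
Put P4 (344 MB) in memory block 3; 168 MB remain.
Put P5 (511 MB) in memory block 4; 1 MB remain.
Put P6 (493 MB) in memory block 5; 19 MB remain.
Put P7 (101 MB) in memory block 3; 67 MB remain.
Put P8 (208 MB) in memory block 6; 304 MB remain.
Final memory blocks: [477] [85,248] [344,101] [511] [493] [208].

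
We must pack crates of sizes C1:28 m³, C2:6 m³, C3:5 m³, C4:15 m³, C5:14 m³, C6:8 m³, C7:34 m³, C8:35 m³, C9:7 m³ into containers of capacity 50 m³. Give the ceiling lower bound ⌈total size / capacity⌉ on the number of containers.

4 containers

Total size = 28 + 6 + 5 + 15 + 14 + 8 + 34 + 35 + 7 = 152 m³.
⌈152 / 50⌉ = 4.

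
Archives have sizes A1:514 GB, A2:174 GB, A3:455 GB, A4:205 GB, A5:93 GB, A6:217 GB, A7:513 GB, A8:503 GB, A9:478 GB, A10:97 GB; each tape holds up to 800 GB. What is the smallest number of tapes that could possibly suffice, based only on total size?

5

Total size = 514 + 174 + 455 + 205 + 93 + 217 + 513 + 503 + 478 + 97 = 3249 GB.
⌈3249 / 800⌉ = 5.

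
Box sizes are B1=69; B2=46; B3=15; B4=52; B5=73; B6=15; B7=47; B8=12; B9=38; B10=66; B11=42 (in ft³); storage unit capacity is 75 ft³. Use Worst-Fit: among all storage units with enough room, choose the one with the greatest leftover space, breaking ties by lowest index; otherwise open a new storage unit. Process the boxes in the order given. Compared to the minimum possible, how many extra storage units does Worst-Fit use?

Worst-Fit: [69] [46,15] [52,15] [73] [47,12] [38] [66] [42] → 8 storage units.
8 boxes exceed 37.5 ft³ (half the capacity), and no two of those can share a storage unit, so at least 8 storage units are needed.
So 8 is already optimal.

0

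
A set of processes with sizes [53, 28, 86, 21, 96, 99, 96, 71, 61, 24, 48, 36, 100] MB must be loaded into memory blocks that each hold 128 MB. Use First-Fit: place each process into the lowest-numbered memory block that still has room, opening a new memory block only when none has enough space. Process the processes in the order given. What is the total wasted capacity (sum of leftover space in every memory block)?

205

Put 53 MB in memory block 1; 75 MB remain.
Put 28 MB in memory block 1; 47 MB remain.
Put 86 MB in memory block 2; 42 MB remain.
Put 21 MB in memory block 1; 26 MB remain.
Put 96 MB in memory block 3; 32 MB remain.
Put 99 MB in memory block 4; 29 MB remain.
Put 96 MB in memory block 5; 32 MB remain.
Put 71 MB in memory block 6; 57 MB remain.
Put 61 MB in memory block 7; 67 MB remain.
Put 24 MB in memory block 1; 2 MB remain.
Put 48 MB in memory block 6; 9 MB remain.
Put 36 MB in memory block 2; 6 MB remain.
Put 100 MB in memory block 8; 28 MB remain.
8 memory blocks × 128 MB = 1024 MB; used 819 MB; unused 205 MB.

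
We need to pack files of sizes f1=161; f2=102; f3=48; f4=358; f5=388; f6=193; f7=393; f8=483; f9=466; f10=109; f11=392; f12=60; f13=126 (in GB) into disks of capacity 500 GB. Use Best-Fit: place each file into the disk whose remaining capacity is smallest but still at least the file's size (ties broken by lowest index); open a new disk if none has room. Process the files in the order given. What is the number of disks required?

8

disk 1: place f1 (161 GB), 339 GB left
disk 1: place f2 (102 GB), 237 GB left
disk 1: place f3 (48 GB), 189 GB left
disk 2: place f4 (358 GB), 142 GB left
disk 3: place f5 (388 GB), 112 GB left
disk 4: place f6 (193 GB), 307 GB left
disk 5: place f7 (393 GB), 107 GB left
disk 6: place f8 (483 GB), 17 GB left
disk 7: place f9 (466 GB), 34 GB left
disk 3: place f10 (109 GB), 3 GB left
disk 8: place f11 (392 GB), 108 GB left
disk 5: place f12 (60 GB), 47 GB left
disk 2: place f13 (126 GB), 16 GB left
Final disks: [161,102,48] [358,126] [388,109] [193] [393,60] [483] [466] [392].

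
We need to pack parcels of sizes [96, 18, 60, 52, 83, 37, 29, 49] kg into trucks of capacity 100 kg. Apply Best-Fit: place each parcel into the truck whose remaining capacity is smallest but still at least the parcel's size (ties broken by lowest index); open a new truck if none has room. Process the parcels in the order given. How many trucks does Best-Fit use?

Put 96 kg in truck 1; 4 kg remain.
Put 18 kg in truck 2; 82 kg remain.
Put 60 kg in truck 2; 22 kg remain.
Put 52 kg in truck 3; 48 kg remain.
Put 83 kg in truck 4; 17 kg remain.
Put 37 kg in truck 3; 11 kg remain.
Put 29 kg in truck 5; 71 kg remain.
Put 49 kg in truck 5; 22 kg remain.
Final trucks: [96] [18,60] [52,37] [83] [29,49].

5 trucks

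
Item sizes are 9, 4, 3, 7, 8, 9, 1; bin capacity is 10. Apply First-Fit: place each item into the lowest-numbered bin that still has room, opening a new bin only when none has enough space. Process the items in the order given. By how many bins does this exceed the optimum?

0

First-Fit: [9,1] [4,3] [7] [8] [9] → 5 bins.
Total size 41; any packing needs at least ⌈41/10⌉ = 5 bins.
So 5 is already optimal.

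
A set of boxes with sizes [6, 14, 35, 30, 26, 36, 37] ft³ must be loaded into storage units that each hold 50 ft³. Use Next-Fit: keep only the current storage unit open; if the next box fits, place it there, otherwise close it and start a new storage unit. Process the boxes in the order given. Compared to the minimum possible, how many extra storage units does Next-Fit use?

1

Next-Fit: [6,14] [35] [30] [26] [36] [37] → 6 storage units.
5 boxes exceed 25 ft³ (half the capacity), and no two of those can share a storage unit, so at least 5 storage units are needed.
An optimal packing achieves that bound: [37,6] [36,14] [35] [30] [26] → 5 storage units.
Excess: 6 − 5 = 1.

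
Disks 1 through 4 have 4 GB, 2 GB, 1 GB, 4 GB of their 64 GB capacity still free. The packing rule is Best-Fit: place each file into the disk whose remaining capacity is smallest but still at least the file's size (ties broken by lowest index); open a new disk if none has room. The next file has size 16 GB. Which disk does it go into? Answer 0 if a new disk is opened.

0

No disk has ≥ 16 GB free, so a new disk is opened.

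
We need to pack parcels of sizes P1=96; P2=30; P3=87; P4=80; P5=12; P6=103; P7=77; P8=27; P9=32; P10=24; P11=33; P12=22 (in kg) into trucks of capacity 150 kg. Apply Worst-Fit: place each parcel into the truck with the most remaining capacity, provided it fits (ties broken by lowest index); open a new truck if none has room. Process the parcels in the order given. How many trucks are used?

5

P1 (96 kg) → truck 1 (remaining 54 kg)
P2 (30 kg) → truck 1 (remaining 24 kg)
P3 (87 kg) → truck 2 (remaining 63 kg)
P4 (80 kg) → truck 3 (remaining 70 kg)
P5 (12 kg) → truck 3 (remaining 58 kg)
P6 (103 kg) → truck 4 (remaining 47 kg)
P7 (77 kg) → truck 5 (remaining 73 kg)
P8 (27 kg) → truck 5 (remaining 46 kg)
P9 (32 kg) → truck 2 (remaining 31 kg)
P10 (24 kg) → truck 3 (remaining 34 kg)
P11 (33 kg) → truck 4 (remaining 14 kg)
P12 (22 kg) → truck 5 (remaining 24 kg)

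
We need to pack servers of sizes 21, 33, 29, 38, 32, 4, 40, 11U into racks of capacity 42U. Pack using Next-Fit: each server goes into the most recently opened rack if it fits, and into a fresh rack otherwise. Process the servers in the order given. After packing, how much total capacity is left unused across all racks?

86

Put 21U in rack 1; 21U remain.
Put 33U in rack 2; 9U remain.
Put 29U in rack 3; 13U remain.
Put 38U in rack 4; 4U remain.
Put 32U in rack 5; 10U remain.
Put 4U in rack 5; 6U remain.
Put 40U in rack 6; 2U remain.
Put 11U in rack 7; 31U remain.
7 racks × 42U = 294U; used 208U; unused 86U.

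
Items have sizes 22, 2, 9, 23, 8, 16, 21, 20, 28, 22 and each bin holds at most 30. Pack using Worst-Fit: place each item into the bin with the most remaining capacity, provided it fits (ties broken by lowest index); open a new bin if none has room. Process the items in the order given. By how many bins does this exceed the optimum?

Worst-Fit: [22,2] [9,8] [23] [16] [21] [20] [28] [22] → 8 bins.
7 items exceed 15 (half the capacity), and no two of those can share a bin, so at least 7 bins are needed.
An optimal packing achieves that bound: [28,2] [23] [22,8] [22] [21,9] [20] [16] → 7 bins.
Excess: 8 − 7 = 1.

1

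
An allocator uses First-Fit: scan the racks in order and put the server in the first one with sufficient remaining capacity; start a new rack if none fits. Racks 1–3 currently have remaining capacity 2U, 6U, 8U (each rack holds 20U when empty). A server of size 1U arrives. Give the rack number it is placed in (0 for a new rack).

1

Racks with room: rack 1 (2U), rack 2 (6U), rack 3 (8U).
The first with room is rack 1.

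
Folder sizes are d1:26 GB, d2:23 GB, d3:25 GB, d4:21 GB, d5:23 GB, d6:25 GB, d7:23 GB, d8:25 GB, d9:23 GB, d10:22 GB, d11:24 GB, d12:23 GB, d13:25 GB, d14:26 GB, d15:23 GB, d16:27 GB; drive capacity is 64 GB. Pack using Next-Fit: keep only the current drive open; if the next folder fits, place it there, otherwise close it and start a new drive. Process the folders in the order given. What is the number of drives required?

drive 1: place d1 (26 GB), 38 GB left
drive 1: place d2 (23 GB), 15 GB left
drive 2: place d3 (25 GB), 39 GB left
drive 2: place d4 (21 GB), 18 GB left
drive 3: place d5 (23 GB), 41 GB left
drive 3: place d6 (25 GB), 16 GB left
drive 4: place d7 (23 GB), 41 GB left
drive 4: place d8 (25 GB), 16 GB left
drive 5: place d9 (23 GB), 41 GB left
drive 5: place d10 (22 GB), 19 GB left
drive 6: place d11 (24 GB), 40 GB left
drive 6: place d12 (23 GB), 17 GB left
drive 7: place d13 (25 GB), 39 GB left
drive 7: place d14 (26 GB), 13 GB left
drive 8: place d15 (23 GB), 41 GB left
drive 8: place d16 (27 GB), 14 GB left
Final drives: [26,23] [25,21] [23,25] [23,25] [23,22] [24,23] [25,26] [23,27].

8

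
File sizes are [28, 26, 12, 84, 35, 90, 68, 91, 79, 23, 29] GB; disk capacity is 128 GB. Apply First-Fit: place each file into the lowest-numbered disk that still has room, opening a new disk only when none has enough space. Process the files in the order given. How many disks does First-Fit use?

6

28 GB → disk 1 (remaining 100 GB)
26 GB → disk 1 (remaining 74 GB)
12 GB → disk 1 (remaining 62 GB)
84 GB → disk 2 (remaining 44 GB)
35 GB → disk 1 (remaining 27 GB)
90 GB → disk 3 (remaining 38 GB)
68 GB → disk 4 (remaining 60 GB)
91 GB → disk 5 (remaining 37 GB)
79 GB → disk 6 (remaining 49 GB)
23 GB → disk 1 (remaining 4 GB)
29 GB → disk 2 (remaining 15 GB)
Final disks: [28,26,12,35,23] [84,29] [90] [68] [91] [79].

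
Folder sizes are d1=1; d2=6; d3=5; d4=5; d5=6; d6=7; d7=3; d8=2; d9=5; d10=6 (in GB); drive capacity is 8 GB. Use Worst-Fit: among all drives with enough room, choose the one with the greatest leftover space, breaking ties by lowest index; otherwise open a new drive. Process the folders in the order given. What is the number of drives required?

d1 (1 GB) → drive 1 (remaining 7 GB)
d2 (6 GB) → drive 1 (remaining 1 GB)
d3 (5 GB) → drive 2 (remaining 3 GB)
d4 (5 GB) → drive 3 (remaining 3 GB)
d5 (6 GB) → drive 4 (remaining 2 GB)
d6 (7 GB) → drive 5 (remaining 1 GB)
d7 (3 GB) → drive 2 (remaining 0 GB)
d8 (2 GB) → drive 3 (remaining 1 GB)
d9 (5 GB) → drive 6 (remaining 3 GB)
d10 (6 GB) → drive 7 (remaining 2 GB)
Final drives: [1,6] [5,3] [5,2] [6] [7] [5] [6].

7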